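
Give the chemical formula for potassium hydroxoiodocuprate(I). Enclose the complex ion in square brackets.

Ligands: 1 iodo (I, -1), 1 hydroxo (OH, -1). Ligand charge sum = -2.
Charge balance with potassium (+1) requires 1 complex ion per 1 potassium.

K[CuI(OH)]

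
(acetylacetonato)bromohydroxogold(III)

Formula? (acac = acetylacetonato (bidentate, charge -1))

[Au(acac)Br(OH)]

Ligands: 1 bromo (Br, -1), 1 hydroxo (OH, -1), 1 acetylacetonato (acac, -1). Ligand charge sum = -3.
With Au in oxidation state +3, the complex ion is [Au...].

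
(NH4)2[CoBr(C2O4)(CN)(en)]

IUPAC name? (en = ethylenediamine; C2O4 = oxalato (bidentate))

The 2 ammonium counter-ions carry a total charge of +2, so each complex ion is 2−.
Ligand charges: 1×ethylenediamine (neutral), 1×oxalato (-2 each), 1×bromo (-1 each), 1×cyano (-1 each); total -4. So Co + (-4) = 2−, giving Co = +2.
Ligands are named alphabetically: bromo before cyano before ethylenediamine before oxalato.
The complex ion is anionic, so cobalt takes the -ate form cobaltate(II).

ammonium bromocyano(ethylenediamine)oxalatocobaltate(II)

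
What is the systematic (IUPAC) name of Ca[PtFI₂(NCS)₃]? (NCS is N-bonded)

calcium fluorodiiodotriisothiocyanatoplatinate(IV)

The 1 calcium counter-ion carries a total charge of +2, so each complex ion is 2−.
Ligand charges: 2×iodo (-1 each), 3×isothiocyanato (-1 each), 1×fluoro (-1 each); total -6. So Pt + (-6) = 2−, giving Pt = +4.
Ligands are named alphabetically: fluoro before iodo before isothiocyanato.
The complex ion is anionic, so platinum takes the -ate form platinate(IV).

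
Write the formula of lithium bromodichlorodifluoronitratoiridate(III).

Ligands: 1 bromo (Br, -1), 2 chloro (Cl, -1), 2 fluoro (F, -1), 1 nitrato (NO3, -1). Ligand charge sum = -6.
Charge balance with lithium (+1) requires 1 complex ion per 3 lithium.

Li3[IrBrCl2F2(NO3)]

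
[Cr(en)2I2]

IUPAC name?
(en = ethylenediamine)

bis(ethylenediamine)diiodochromium(II)

There is no counter-ion, so the complex is neutral overall.
Ligand charges: 2×iodo (-1 each), 2×ethylenediamine (neutral); total -2. So Cr + (-2) = 0, giving Cr = +2.
Ligands are named alphabetically: ethylenediamine before iodo.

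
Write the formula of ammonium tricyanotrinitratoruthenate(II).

Ligands: 3 nitrato (NO3, -1), 3 cyano (CN, -1). Ligand charge sum = -6.
Charge balance with ammonium (+1) requires 1 complex ion per 4 ammonium.

(NH4)4[Ru(CN)3(NO3)3]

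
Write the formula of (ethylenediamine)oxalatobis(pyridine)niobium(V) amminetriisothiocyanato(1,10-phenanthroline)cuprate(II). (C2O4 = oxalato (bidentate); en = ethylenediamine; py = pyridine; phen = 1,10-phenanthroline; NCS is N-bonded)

[Nb(C2O4)(en)(py)2][Cu(NCS)3(NH3)(phen)]3

Cation [Nb…]: ligand charges -2, Nb(V) ⇒ ion charge 3+.
Anion [Cu…]: ligand charges -3, Cu(II) ⇒ ion charge 1−.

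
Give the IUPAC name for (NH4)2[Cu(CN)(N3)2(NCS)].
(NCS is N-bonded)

The 2 ammonium counter-ions carry a total charge of +2, so each complex ion is 2−.
Ligand charges: 1×cyano (-1 each), 1×isothiocyanato (-1 each), 2×azido (-1 each); total -4. So Cu + (-4) = 2−, giving Cu = +2.
Ligands are named alphabetically: azido before cyano before isothiocyanato.
The complex ion is anionic, so copper takes the -ate form cuprate(II).

ammonium diazidocyanoisothiocyanatocuprate(II)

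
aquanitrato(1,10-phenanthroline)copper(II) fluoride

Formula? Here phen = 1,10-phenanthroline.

Ligands: 1 nitrato (NO3, -1), 1 aqua (H2O, neutral), 1 1,10-phenanthroline (phen, neutral). Ligand charge sum = -1.
With Cu in oxidation state +2, the complex ion is [Cu...]^1+.
Charge balance with fluoride (-1) requires 1 complex ion per 1 fluoride.

[Cu(H2O)(NO3)(phen)]F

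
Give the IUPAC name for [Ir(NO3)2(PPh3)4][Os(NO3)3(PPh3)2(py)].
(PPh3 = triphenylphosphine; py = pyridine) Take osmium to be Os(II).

Both ions are complex: the cation is named first with the plain metal name, the anion second with the -ate form; each ion's ligands are alphabetised independently.
Os is given as +2; the anion's ligand charges sum to -3, so the complex anion is 1−.
A 1:1 salt means the cation carries the equal and opposite charge, 1+.
Cation: ligand charges sum to -2; for the ion to be 1+, Ir = +3.

dinitratotetrakis(triphenylphosphine)iridium(III) trinitrato(pyridine)bis(triphenylphosphine)osmate(II)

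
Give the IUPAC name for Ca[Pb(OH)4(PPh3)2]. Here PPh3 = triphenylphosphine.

The 1 calcium counter-ion carries a total charge of +2, so each complex ion is 2−.
Ligand charges: 2×triphenylphosphine (neutral), 4×hydroxo (-1 each); total -4. So Pb + (-4) = 2−, giving Pb = +2.
Ligands are named alphabetically: hydroxo before triphenylphosphine.
The complex ion is anionic, so lead takes the -ate form plumbate(II).

calcium tetrahydroxobis(triphenylphosphine)plumbate(II)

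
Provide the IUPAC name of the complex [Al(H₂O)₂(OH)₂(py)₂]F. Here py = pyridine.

The 1 fluoride counter-ion carries a total charge of -1, so each complex ion is 1+.
Ligand charges: 2×pyridine (neutral), 2×hydroxo (-1 each), 2×aqua (neutral); total -2. So Al + (-2) = 1+, giving Al = +3.
Ligands are named alphabetically: aqua before hydroxo before pyridine.

diaquadihydroxobis(pyridine)aluminium(III) fluoride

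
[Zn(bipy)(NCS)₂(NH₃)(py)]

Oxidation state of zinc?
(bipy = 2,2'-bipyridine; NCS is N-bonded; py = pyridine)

No counter-ion: the bracketed complex is neutral.
Ligand charges: 1×bipy neutral; 2×NCS = -2; 1×py neutral; 1×NH3 neutral; sum -2.
Zn + (-2) = 0 ⇒ Zn is +2.

+2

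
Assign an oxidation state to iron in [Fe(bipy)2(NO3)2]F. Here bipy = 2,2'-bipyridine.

+3

1 fluoride outside the brackets (-1 each) → the complex ion is 1+.
Ligand charges: 2×bipy neutral; 2×NO3 = -2; sum -2.
Fe + (-2) = 1+ ⇒ Fe is +3.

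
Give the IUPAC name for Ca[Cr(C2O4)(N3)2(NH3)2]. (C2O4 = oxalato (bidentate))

The 1 calcium counter-ion carries a total charge of +2, so each complex ion is 2−.
Ligand charges: 2×ammine (neutral), 1×oxalato (-2 each), 2×azido (-1 each); total -4. So Cr + (-4) = 2−, giving Cr = +2.
Ligands are named alphabetically: ammine before azido before oxalato.
The complex ion is anionic, so chromium takes the -ate form chromate(II).

calcium diamminediazidooxalatochromate(II)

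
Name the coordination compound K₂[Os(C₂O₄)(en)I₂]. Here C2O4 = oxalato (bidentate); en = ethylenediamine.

potassium (ethylenediamine)diiodooxalatoosmate(II)

The 2 potassium counter-ions carry a total charge of +2, so each complex ion is 2−.
Ligand charges: 2×iodo (-1 each), 1×oxalato (-2 each), 1×ethylenediamine (neutral); total -4. So Os + (-4) = 2−, giving Os = +2.
Ligands are named alphabetically: ethylenediamine before iodo before oxalato.
The complex ion is anionic, so osmium takes the -ate form osmate(II).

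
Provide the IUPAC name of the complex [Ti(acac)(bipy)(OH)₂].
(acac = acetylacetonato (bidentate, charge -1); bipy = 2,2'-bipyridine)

There is no counter-ion, so the complex is neutral overall.
Ligand charges: 2×hydroxo (-1 each), 1×acetylacetonato (-1 each), 1×2,2'-bipyridine (neutral); total -3. So Ti + (-3) = 0, giving Ti = +3.
Ligands are named alphabetically: acetylacetonato before bipyridine before hydroxo.

(acetylacetonato)(2,2'-bipyridine)dihydroxotitanium(III)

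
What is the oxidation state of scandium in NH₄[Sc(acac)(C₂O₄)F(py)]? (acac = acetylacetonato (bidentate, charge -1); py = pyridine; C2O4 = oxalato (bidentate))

+3

1 ammonium outside the brackets (+1 each) → the complex ion is 1−.
Ligand charges: 1×acac = -1; 1×py neutral; 1×C2O4 = -2; 1×F = -1; sum -4.
Sc + (-4) = 1− ⇒ Sc is +3.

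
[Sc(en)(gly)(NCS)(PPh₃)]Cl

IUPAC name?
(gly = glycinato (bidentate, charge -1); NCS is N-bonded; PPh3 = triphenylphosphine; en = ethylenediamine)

(ethylenediamine)(glycinato)isothiocyanato(triphenylphosphine)scandium(III) chloride

The 1 chloride counter-ion carries a total charge of -1, so each complex ion is 1+.
Ligand charges: 1×glycinato (-1 each), 1×isothiocyanato (-1 each), 1×triphenylphosphine (neutral), 1×ethylenediamine (neutral); total -2. So Sc + (-2) = 1+, giving Sc = +3.
Ligands are named alphabetically: ethylenediamine before glycinato before isothiocyanato before triphenylphosphine.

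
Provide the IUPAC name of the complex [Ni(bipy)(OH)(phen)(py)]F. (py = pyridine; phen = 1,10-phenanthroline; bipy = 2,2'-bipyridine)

The 1 fluoride counter-ion carries a total charge of -1, so each complex ion is 1+.
Ligand charges: 1×hydroxo (-1 each), 1×pyridine (neutral), 1×1,10-phenanthroline (neutral), 1×2,2'-bipyridine (neutral); total -1. So Ni + (-1) = 1+, giving Ni = +2.
Ligands are named alphabetically: bipyridine before hydroxo before phenanthroline before pyridine.

(2,2'-bipyridine)hydroxo(1,10-phenanthroline)(pyridine)nickel(II) fluoride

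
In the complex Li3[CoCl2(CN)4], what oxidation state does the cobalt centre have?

3 lithium outside the brackets (+1 each) → the complex ion is 3−.
Ligand charges: 2×Cl = -2; 4×CN = -4; sum -6.
Co + (-6) = 3− ⇒ Co is +3.

+3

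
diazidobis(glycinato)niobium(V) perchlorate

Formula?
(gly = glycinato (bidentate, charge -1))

[Nb(gly)2(N3)2]ClO4

Ligands: 2 azido (N3, -1), 2 glycinato (gly, -1). Ligand charge sum = -4.
With Nb in oxidation state +5, the complex ion is [Nb...]^1+.
Charge balance with perchlorate (-1) requires 1 complex ion per 1 perchlorate.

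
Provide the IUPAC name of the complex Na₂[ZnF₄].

sodium tetrafluorozincate(II)

The 2 sodium counter-ions carry a total charge of +2, so each complex ion is 2−.
Ligand charges: 4×fluoro (-1 each); total -4. So Zn + (-4) = 2−, giving Zn = +2.
The complex ion is anionic, so zinc takes the -ate form zincate(II).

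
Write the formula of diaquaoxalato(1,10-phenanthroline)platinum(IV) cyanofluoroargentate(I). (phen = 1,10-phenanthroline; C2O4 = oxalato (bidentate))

[Pt(C2O4)(H2O)2(phen)][Ag(CN)F]2

Cation [Pt…]: ligand charges -2, Pt(IV) ⇒ ion charge 2+.
Anion [Ag…]: ligand charges -2, Ag(I) ⇒ ion charge 1−.
One 2+ cation requires 2 of the 1− anion.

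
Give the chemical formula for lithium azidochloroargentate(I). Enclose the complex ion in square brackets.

Ligands: 1 chloro (Cl, -1), 1 azido (N3, -1). Ligand charge sum = -2.
With Ag in oxidation state +1, the complex ion is [Ag...]^1−.
Charge balance with lithium (+1) requires 1 complex ion per 1 lithium.

Li[AgCl(N3)]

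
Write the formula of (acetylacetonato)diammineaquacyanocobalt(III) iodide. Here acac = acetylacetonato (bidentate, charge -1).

[Co(acac)(CN)(H2O)(NH3)2]I

Ligands: 1 acetylacetonato (acac, -1), 1 aqua (H2O, neutral), 2 ammine (NH3, neutral), 1 cyano (CN, -1). Ligand charge sum = -2.
With Co in oxidation state +3, the complex ion is [Co...]^1+.
Charge balance with iodide (-1) requires 1 complex ion per 1 iodide.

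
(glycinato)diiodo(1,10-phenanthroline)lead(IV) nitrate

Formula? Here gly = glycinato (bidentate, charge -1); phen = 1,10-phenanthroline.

[Pb(gly)I2(phen)]NO3

Ligands: 1 glycinato (gly, -1), 2 iodo (I, -1), 1 1,10-phenanthroline (phen, neutral). Ligand charge sum = -3.
Charge balance with nitrate (-1) requires 1 complex ion per 1 nitrate.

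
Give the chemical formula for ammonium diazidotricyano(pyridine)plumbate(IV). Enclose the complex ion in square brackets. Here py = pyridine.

NH4[Pb(CN)3(N3)2(py)]

Ligands: 3 cyano (CN, -1), 2 azido (N3, -1), 1 pyridine (py, neutral). Ligand charge sum = -5.
With Pb in oxidation state +4, the complex ion is [Pb...]^1−.
Charge balance with ammonium (+1) requires 1 complex ion per 1 ammonium.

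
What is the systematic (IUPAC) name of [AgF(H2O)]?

There is no counter-ion, so the complex is neutral overall.
Ligand charges: 1×fluoro (-1 each), 1×aqua (neutral); total -1. So Ag + (-1) = 0, giving Ag = +1.
Ligands are named alphabetically: aqua before fluoro.

aquafluorosilver(I)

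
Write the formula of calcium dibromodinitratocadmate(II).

Ca[CdBr2(NO3)2]

Ligands: 2 nitrato (NO3, -1), 2 bromo (Br, -1). Ligand charge sum = -4.
With Cd in oxidation state +2, the complex ion is [Cd...]^2−.
Charge balance with calcium (+2) requires 1 complex ion per 1 calcium.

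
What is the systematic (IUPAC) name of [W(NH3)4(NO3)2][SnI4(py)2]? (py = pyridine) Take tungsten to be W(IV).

tetraamminedinitratotungsten(IV) tetraiodobis(pyridine)stannate(II)

W is given as +4; the cation's ligand charges sum to -2, so the complex cation is 2+.
A 1:1 salt means the anion carries the equal and opposite charge, 2−.
Anion: ligand charges sum to -4; for the ion to be 2−, Sn = +2.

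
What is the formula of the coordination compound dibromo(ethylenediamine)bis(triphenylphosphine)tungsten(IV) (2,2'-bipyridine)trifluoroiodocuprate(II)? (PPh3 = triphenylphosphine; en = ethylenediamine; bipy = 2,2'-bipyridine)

[WBr2(en)(PPh3)2][Cu(bipy)F3I]

Cation [W…]: ligand charges -2, W(IV) ⇒ ion charge 2+.
Anion [Cu…]: ligand charges -4, Cu(II) ⇒ ion charge 2−.
One 2+ cation balances one 2− anion.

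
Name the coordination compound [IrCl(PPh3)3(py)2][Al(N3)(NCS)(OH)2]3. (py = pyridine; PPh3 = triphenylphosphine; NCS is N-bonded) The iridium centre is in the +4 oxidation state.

Ir is given as +4; the cation's ligand charges sum to -1, so the complex cation is 3+.
With 3 anions per cation, each anion must be 3/3 = 1−.
Anion: ligand charges sum to -4; for the ion to be 1−, Al = +3.

chlorobis(pyridine)tris(triphenylphosphine)iridium(IV) azidodihydroxoisothiocyanatoaluminate(III)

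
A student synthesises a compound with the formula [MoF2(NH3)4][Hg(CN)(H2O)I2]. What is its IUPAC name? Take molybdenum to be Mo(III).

tetraamminedifluoromolybdenum(III) aquacyanodiiodomercurate(II)

Both ions are complex: the cation is named first with the plain metal name, the anion second with the -ate form; each ion's ligands are alphabetised independently.
Mo is given as +3; the cation's ligand charges sum to -2, so the complex cation is 1+.
A 1:1 salt means the anion carries the equal and opposite charge, 1−.
Anion: ligand charges sum to -3; for the ion to be 1−, Hg = +2.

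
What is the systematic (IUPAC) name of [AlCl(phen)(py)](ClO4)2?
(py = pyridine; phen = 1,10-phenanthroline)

chloro(1,10-phenanthroline)(pyridine)aluminium(III) perchlorate

The 2 perchlorate counter-ions carry a total charge of -2, so each complex ion is 2+.
Ligand charges: 1×pyridine (neutral), 1×chloro (-1 each), 1×1,10-phenanthroline (neutral); total -1. So Al + (-1) = 2+, giving Al = +3.
Ligands are named alphabetically: chloro before phenanthroline before pyridine.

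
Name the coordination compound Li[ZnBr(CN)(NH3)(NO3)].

lithium amminebromocyanonitratozincate(II)

The 1 lithium counter-ion carries a total charge of +1, so each complex ion is 1−.
Ligand charges: 1×ammine (neutral), 1×bromo (-1 each), 1×cyano (-1 each), 1×nitrato (-1 each); total -3. So Zn + (-3) = 1−, giving Zn = +2.
Ligands are named alphabetically: ammine before bromo before cyano before nitrato.
The complex ion is anionic, so zinc takes the -ate form zincate(II).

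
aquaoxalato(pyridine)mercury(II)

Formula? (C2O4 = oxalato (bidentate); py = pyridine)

Ligands: 1 aqua (H2O, neutral), 1 oxalato (C2O4, -2), 1 pyridine (py, neutral). Ligand charge sum = -2.
With Hg in oxidation state +2, the complex ion is [Hg...].

[Hg(C2O4)(H2O)(py)]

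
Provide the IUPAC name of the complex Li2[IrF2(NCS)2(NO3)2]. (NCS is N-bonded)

lithium difluorodiisothiocyanatodinitratoiridate(IV)

The 2 lithium counter-ions carry a total charge of +2, so each complex ion is 2−.
Ligand charges: 2×fluoro (-1 each), 2×isothiocyanato (-1 each), 2×nitrato (-1 each); total -6. So Ir + (-6) = 2−, giving Ir = +4.
Ligands are named alphabetically: fluoro before isothiocyanato before nitrato.
The complex ion is anionic, so iridium takes the -ate form iridate(IV).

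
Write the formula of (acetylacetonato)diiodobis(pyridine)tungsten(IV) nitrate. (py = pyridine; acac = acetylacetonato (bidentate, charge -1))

[W(acac)I2(py)2]NO3

Ligands: 2 pyridine (py, neutral), 1 acetylacetonato (acac, -1), 2 iodo (I, -1). Ligand charge sum = -3.
Charge balance with nitrate (-1) requires 1 complex ion per 1 nitrate.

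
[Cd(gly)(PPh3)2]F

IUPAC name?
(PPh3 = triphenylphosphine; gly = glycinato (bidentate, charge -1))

The 1 fluoride counter-ion carries a total charge of -1, so each complex ion is 1+.
Ligand charges: 2×triphenylphosphine (neutral), 1×glycinato (-1 each); total -1. So Cd + (-1) = 1+, giving Cd = +2.
Ligands are named alphabetically: glycinato before triphenylphosphine.

(glycinato)bis(triphenylphosphine)cadmium(II) fluoride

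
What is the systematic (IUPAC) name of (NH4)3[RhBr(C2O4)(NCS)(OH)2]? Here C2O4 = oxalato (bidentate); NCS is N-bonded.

ammonium bromodihydroxoisothiocyanatooxalatorhodate(III)

The 3 ammonium counter-ions carry a total charge of +3, so each complex ion is 3−.
Ligand charges: 1×oxalato (-2 each), 1×bromo (-1 each), 2×hydroxo (-1 each), 1×isothiocyanato (-1 each); total -6. So Rh + (-6) = 3−, giving Rh = +3.
Ligands are named alphabetically: bromo before hydroxo before isothiocyanato before oxalato.
The complex ion is anionic, so rhodium takes the -ate form rhodate(III).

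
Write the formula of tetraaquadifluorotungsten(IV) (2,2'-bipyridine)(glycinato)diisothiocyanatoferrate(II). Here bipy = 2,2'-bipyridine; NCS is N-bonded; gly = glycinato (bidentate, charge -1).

[WF2(H2O)4][Fe(bipy)(gly)(NCS)2]2

Cation [W…]: ligand charges -2, W(IV) ⇒ ion charge 2+.
Anion [Fe…]: ligand charges -3, Fe(II) ⇒ ion charge 1−.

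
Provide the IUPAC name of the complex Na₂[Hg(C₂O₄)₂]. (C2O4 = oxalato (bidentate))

sodium dioxalatomercurate(II)

The 2 sodium counter-ions carry a total charge of +2, so each complex ion is 2−.
Ligand charges: 2×oxalato (-2 each); total -4. So Hg + (-4) = 2−, giving Hg = +2.
The complex ion is anionic, so mercury takes the -ate form mercurate(II).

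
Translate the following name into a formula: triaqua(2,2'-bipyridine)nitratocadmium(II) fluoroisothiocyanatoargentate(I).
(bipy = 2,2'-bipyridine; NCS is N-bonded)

[Cd(bipy)(H2O)3(NO3)][AgF(NCS)]

Cation [Cd…]: ligand charges -1, Cd(II) ⇒ ion charge 1+.
Anion [Ag…]: ligand charges -2, Ag(I) ⇒ ion charge 1−.
One 1+ cation balances one 1− anion.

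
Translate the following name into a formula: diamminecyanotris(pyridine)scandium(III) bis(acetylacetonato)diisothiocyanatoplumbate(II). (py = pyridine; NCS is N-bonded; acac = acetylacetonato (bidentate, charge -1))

[Sc(CN)(NH3)2(py)3][Pb(acac)2(NCS)2]

Cation [Sc…]: ligand charges -1, Sc(III) ⇒ ion charge 2+.
Anion [Pb…]: ligand charges -4, Pb(II) ⇒ ion charge 2−.
One 2+ cation balances one 2− anion.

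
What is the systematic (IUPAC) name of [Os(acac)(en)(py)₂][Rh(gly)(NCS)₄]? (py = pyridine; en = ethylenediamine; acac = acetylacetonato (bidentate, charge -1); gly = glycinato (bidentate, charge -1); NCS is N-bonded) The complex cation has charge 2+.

Both ions are complex: the cation is named first with the plain metal name, the anion second with the -ate form; each ion's ligands are alphabetised independently.
The complex cation is given as 2+; its ligand charges sum to -1, so Os = +3.
A 1:1 salt means the anion carries the equal and opposite charge, 2−.
Anion: ligand charges sum to -5; for the ion to be 2−, Rh = +3.

(acetylacetonato)(ethylenediamine)bis(pyridine)osmium(III) (glycinato)tetraisothiocyanatorhodate(III)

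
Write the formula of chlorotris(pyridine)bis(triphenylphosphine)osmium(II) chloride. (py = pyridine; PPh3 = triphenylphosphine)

[OsCl(PPh3)2(py)3]Cl

Ligands: 3 pyridine (py, neutral), 1 chloro (Cl, -1), 2 triphenylphosphine (PPh3, neutral). Ligand charge sum = -1.
With Os in oxidation state +2, the complex ion is [Os...]^1+.
Charge balance with chloride (-1) requires 1 complex ion per 1 chloride.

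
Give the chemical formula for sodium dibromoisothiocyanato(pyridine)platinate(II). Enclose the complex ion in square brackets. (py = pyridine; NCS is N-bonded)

Na[PtBr2(NCS)(py)]

Ligands: 1 pyridine (py, neutral), 2 bromo (Br, -1), 1 isothiocyanato (NCS, -1). Ligand charge sum = -3.
With Pt in oxidation state +2, the complex ion is [Pt...]^1−.
Charge balance with sodium (+1) requires 1 complex ion per 1 sodium.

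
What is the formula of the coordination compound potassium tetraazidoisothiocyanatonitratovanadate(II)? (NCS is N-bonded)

K4[V(N3)4(NCS)(NO3)]

Ligands: 1 nitrato (NO3, -1), 4 azido (N3, -1), 1 isothiocyanato (NCS, -1). Ligand charge sum = -6.
With V in oxidation state +2, the complex ion is [V...]^4−.
Charge balance with potassium (+1) requires 1 complex ion per 4 potassium.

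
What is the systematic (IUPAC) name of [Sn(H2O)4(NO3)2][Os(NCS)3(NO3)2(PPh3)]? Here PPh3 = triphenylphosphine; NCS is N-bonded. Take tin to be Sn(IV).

tetraaquadinitratotin(IV) triisothiocyanatodinitrato(triphenylphosphine)osmate(III)

Both ions are complex: the cation is named first with the plain metal name, the anion second with the -ate form; each ion's ligands are alphabetised independently.
Sn is given as +4; the cation's ligand charges sum to -2, so the complex cation is 2+.
A 1:1 salt means the anion carries the equal and opposite charge, 2−.
Anion: ligand charges sum to -5; for the ion to be 2−, Os = +3.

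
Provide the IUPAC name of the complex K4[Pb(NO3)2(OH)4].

potassium tetrahydroxodinitratoplumbate(II)

The 4 potassium counter-ions carry a total charge of +4, so each complex ion is 4−.
Ligand charges: 2×nitrato (-1 each), 4×hydroxo (-1 each); total -6. So Pb + (-6) = 4−, giving Pb = +2.
Ligands are named alphabetically: hydroxo before nitrato.
The complex ion is anionic, so lead takes the -ate form plumbate(II).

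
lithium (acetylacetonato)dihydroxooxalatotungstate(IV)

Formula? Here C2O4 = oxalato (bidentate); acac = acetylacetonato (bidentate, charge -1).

Li[W(acac)(C2O4)(OH)2]

Ligands: 1 oxalato (C2O4, -2), 2 hydroxo (OH, -1), 1 acetylacetonato (acac, -1). Ligand charge sum = -5.
With W in oxidation state +4, the complex ion is [W...]^1−.
Charge balance with lithium (+1) requires 1 complex ion per 1 lithium.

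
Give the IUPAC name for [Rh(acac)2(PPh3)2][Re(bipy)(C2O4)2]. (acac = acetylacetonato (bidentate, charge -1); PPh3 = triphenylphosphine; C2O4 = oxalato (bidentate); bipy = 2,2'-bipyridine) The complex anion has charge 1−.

Both ions are complex: the cation is named first with the plain metal name, the anion second with the -ate form; each ion's ligands are alphabetised independently.
The complex anion is given as 1−; its ligand charges sum to -4, so Re = +3.
A 1:1 salt means the cation carries the equal and opposite charge, 1+.
Cation: ligand charges sum to -2; for the ion to be 1+, Rh = +3.

bis(acetylacetonato)bis(triphenylphosphine)rhodium(III) (2,2'-bipyridine)dioxalatorhenate(III)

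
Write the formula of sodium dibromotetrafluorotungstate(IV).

Ligands: 2 bromo (Br, -1), 4 fluoro (F, -1). Ligand charge sum = -6.
Charge balance with sodium (+1) requires 1 complex ion per 2 sodium.

Na2[WBr2F4]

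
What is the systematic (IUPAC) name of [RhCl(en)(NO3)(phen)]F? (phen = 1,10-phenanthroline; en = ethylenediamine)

chloro(ethylenediamine)nitrato(1,10-phenanthroline)rhodium(III) fluoride

The 1 fluoride counter-ion carries a total charge of -1, so each complex ion is 1+.
Ligand charges: 1×1,10-phenanthroline (neutral), 1×chloro (-1 each), 1×ethylenediamine (neutral), 1×nitrato (-1 each); total -2. So Rh + (-2) = 1+, giving Rh = +3.
Ligands are named alphabetically: chloro before ethylenediamine before nitrato before phenanthroline.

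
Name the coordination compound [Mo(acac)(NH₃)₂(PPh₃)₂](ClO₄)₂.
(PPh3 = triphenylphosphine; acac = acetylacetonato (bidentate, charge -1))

The 2 perchlorate counter-ions carry a total charge of -2, so each complex ion is 2+.
Ligand charges: 2×triphenylphosphine (neutral), 1×acetylacetonato (-1 each), 2×ammine (neutral); total -1. So Mo + (-1) = 2+, giving Mo = +3.
Ligands are named alphabetically: acetylacetonato before ammine before triphenylphosphine.

(acetylacetonato)diamminebis(triphenylphosphine)molybdenum(III) perchlorate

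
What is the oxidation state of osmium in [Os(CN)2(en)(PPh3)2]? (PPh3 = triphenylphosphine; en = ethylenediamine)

+2

No counter-ion: the bracketed complex is neutral.
Ligand charges: 2×CN = -2; 2×PPh3 neutral; 1×en neutral; sum -2.
Os + (-2) = 0 ⇒ Os is +2.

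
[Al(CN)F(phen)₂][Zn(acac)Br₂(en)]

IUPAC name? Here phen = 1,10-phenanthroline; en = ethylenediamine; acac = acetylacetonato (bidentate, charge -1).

cyanofluorobis(1,10-phenanthroline)aluminium(III) (acetylacetonato)dibromo(ethylenediamine)zincate(II)

Both ions are complex: the cation is named first with the plain metal name, the anion second with the -ate form; each ion's ligands are alphabetised independently.
Zinc is always +2 in its complexes; the anion's ligand charges sum to -3, so the complex anion is 1−.
A 1:1 salt means the cation carries the equal and opposite charge, 1+.
Cation: ligand charges sum to -2; for the ion to be 1+, Al = +3.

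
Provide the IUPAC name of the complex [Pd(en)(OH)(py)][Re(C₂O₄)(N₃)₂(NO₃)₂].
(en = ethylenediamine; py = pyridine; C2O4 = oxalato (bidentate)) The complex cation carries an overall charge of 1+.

The complex cation is given as 1+; its ligand charges sum to -1, so Pd = +2.
A 1:1 salt means the anion carries the equal and opposite charge, 1−.
Anion: ligand charges sum to -6; for the ion to be 1−, Re = +5.

(ethylenediamine)hydroxo(pyridine)palladium(II) diazidodinitratooxalatorhenate(V)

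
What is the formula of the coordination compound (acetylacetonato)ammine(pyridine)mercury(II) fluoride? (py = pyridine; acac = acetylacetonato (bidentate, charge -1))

Ligands: 1 ammine (NH3, neutral), 1 pyridine (py, neutral), 1 acetylacetonato (acac, -1). Ligand charge sum = -1.
Charge balance with fluoride (-1) requires 1 complex ion per 1 fluoride.

[Hg(acac)(NH3)(py)]F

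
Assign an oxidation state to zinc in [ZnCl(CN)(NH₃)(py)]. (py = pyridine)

+2

No counter-ion: the bracketed complex is neutral.
Ligand charges: 1×Cl = -1; 1×NH3 neutral; 1×CN = -1; 1×py neutral; sum -2.
Zn + (-2) = 0 ⇒ Zn is +2.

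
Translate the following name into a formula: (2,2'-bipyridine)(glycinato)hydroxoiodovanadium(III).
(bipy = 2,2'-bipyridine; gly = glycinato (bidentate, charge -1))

[V(bipy)(gly)I(OH)]

Ligands: 1 2,2'-bipyridine (bipy, neutral), 1 hydroxo (OH, -1), 1 iodo (I, -1), 1 glycinato (gly, -1). Ligand charge sum = -3.
With V in oxidation state +3, the complex ion is [V...].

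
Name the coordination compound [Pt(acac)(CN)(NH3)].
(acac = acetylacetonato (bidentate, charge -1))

There is no counter-ion, so the complex is neutral overall.
Ligand charges: 1×acetylacetonato (-1 each), 1×ammine (neutral), 1×cyano (-1 each); total -2. So Pt + (-2) = 0, giving Pt = +2.
Ligands are named alphabetically: acetylacetonato before ammine before cyano.

(acetylacetonato)amminecyanoplatinum(II)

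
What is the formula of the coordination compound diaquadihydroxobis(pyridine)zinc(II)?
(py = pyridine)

Ligands: 2 hydroxo (OH, -1), 2 aqua (H2O, neutral), 2 pyridine (py, neutral). Ligand charge sum = -2.
With Zn in oxidation state +2, the complex ion is [Zn...].

[Zn(H2O)2(OH)2(py)2]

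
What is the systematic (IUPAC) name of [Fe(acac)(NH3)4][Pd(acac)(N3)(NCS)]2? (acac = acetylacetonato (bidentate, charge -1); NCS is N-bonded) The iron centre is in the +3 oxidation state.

(acetylacetonato)tetraammineiron(III) (acetylacetonato)azidoisothiocyanatopalladate(II)

Fe is given as +3; the cation's ligand charges sum to -1, so the complex cation is 2+.
With 2 anions per cation, each anion must be 2/2 = 1−.
Anion: ligand charges sum to -3; for the ion to be 1−, Pd = +2.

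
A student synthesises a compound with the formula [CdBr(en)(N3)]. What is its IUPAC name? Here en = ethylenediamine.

azidobromo(ethylenediamine)cadmium(II)

There is no counter-ion, so the complex is neutral overall.
Ligand charges: 1×ethylenediamine (neutral), 1×azido (-1 each), 1×bromo (-1 each); total -2. So Cd + (-2) = 0, giving Cd = +2.
Ligands are named alphabetically: azido before bromo before ethylenediamine.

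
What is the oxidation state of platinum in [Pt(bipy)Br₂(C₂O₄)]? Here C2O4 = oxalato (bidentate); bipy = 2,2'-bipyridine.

+4

No counter-ion: the bracketed complex is neutral.
Ligand charges: 1×C2O4 = -2; 1×bipy neutral; 2×Br = -2; sum -4.
Pt + (-4) = 0 ⇒ Pt is +4.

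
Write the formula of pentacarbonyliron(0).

[Fe(CO)5]

Ligands: 5 carbonyl (CO, neutral). Ligand charge sum = 0.
With Fe in oxidation state 0, the complex ion is [Fe...].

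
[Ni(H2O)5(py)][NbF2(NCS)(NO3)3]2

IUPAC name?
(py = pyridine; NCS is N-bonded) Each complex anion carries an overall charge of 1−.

pentaaqua(pyridine)nickel(II) difluoroisothiocyanatotrinitratoniobate(V)

Both ions are complex: the cation is named first with the plain metal name, the anion second with the -ate form; each ion's ligands are alphabetised independently.
The complex anion is given as 1−; its ligand charges sum to -6, so Nb = +5.
With 2 anions per cation, the cation must be 2×1 = 2+.
Cation: ligand charges sum to 0; for the ion to be 2+, Ni = +2.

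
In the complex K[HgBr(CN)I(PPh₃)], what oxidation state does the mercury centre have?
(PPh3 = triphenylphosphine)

+2

1 potassium outside the brackets (+1 each) → the complex ion is 1−.
Ligand charges: 1×I = -1; 1×CN = -1; 1×PPh3 neutral; 1×Br = -1; sum -3.
Hg + (-3) = 1− ⇒ Hg is +2.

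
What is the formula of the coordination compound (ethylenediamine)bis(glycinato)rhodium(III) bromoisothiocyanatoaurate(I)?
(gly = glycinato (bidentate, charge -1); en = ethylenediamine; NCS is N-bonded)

Cation [Rh…]: ligand charges -2, Rh(III) ⇒ ion charge 1+.
Anion [Au…]: ligand charges -2, Au(I) ⇒ ion charge 1−.
One 1+ cation balances one 1− anion.

[Rh(en)(gly)2][AuBr(NCS)]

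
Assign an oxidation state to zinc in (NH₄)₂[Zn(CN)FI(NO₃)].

2 ammonium outside the brackets (+1 each) → the complex ion is 2−.
Ligand charges: 1×I = -1; 1×CN = -1; 1×NO3 = -1; 1×F = -1; sum -4.
Zn + (-4) = 2− ⇒ Zn is +2.

+2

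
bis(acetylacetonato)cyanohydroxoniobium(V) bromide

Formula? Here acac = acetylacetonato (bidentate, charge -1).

[Nb(acac)2(CN)(OH)]Br

Ligands: 2 acetylacetonato (acac, -1), 1 hydroxo (OH, -1), 1 cyano (CN, -1). Ligand charge sum = -4.
Charge balance with bromide (-1) requires 1 complex ion per 1 bromide.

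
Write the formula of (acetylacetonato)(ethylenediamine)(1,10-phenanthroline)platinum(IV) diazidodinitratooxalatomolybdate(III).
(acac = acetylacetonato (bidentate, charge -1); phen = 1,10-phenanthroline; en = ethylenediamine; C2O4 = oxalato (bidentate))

[Pt(acac)(en)(phen)][Mo(C2O4)(N3)2(NO3)2]

Cation [Pt…]: ligand charges -1, Pt(IV) ⇒ ion charge 3+.
Anion [Mo…]: ligand charges -6, Mo(III) ⇒ ion charge 3−.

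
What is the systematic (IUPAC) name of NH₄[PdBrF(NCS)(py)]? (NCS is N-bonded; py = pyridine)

The 1 ammonium counter-ion carries a total charge of +1, so each complex ion is 1−.
Ligand charges: 1×fluoro (-1 each), 1×isothiocyanato (-1 each), 1×pyridine (neutral), 1×bromo (-1 each); total -3. So Pd + (-3) = 1−, giving Pd = +2.
The complex ion is anionic, so palladium takes the -ate form palladate(II).

ammonium bromofluoroisothiocyanato(pyridine)palladate(II)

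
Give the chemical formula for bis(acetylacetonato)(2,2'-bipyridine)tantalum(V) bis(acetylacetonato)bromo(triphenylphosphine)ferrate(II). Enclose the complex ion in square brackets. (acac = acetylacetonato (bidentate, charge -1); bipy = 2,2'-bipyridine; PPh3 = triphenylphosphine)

[Ta(acac)2(bipy)][Fe(acac)2Br(PPh3)]3

Cation [Ta…]: ligand charges -2, Ta(V) ⇒ ion charge 3+.
Anion [Fe…]: ligand charges -3, Fe(II) ⇒ ion charge 1−.
One 3+ cation requires 3 of the 1− anion.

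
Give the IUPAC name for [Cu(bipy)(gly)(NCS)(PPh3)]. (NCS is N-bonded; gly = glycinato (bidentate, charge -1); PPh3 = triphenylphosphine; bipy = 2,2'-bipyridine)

There is no counter-ion, so the complex is neutral overall.
Ligand charges: 1×isothiocyanato (-1 each), 1×glycinato (-1 each), 1×triphenylphosphine (neutral), 1×2,2'-bipyridine (neutral); total -2. So Cu + (-2) = 0, giving Cu = +2.
Ligands are named alphabetically: bipyridine before glycinato before isothiocyanato before triphenylphosphine.

(2,2'-bipyridine)(glycinato)isothiocyanato(triphenylphosphine)copper(II)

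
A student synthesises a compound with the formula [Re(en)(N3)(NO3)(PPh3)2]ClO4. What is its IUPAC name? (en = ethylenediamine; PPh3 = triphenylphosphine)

The 1 perchlorate counter-ion carries a total charge of -1, so each complex ion is 1+.
Ligand charges: 1×nitrato (-1 each), 1×azido (-1 each), 1×ethylenediamine (neutral), 2×triphenylphosphine (neutral); total -2. So Re + (-2) = 1+, giving Re = +3.
Ligands are named alphabetically: azido before ethylenediamine before nitrato before triphenylphosphine.

azido(ethylenediamine)nitratobis(triphenylphosphine)rhenium(III) perchlorate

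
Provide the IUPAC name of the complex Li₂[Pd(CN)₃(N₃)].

lithium azidotricyanopalladate(II)

The 2 lithium counter-ions carry a total charge of +2, so each complex ion is 2−.
Ligand charges: 3×cyano (-1 each), 1×azido (-1 each); total -4. So Pd + (-4) = 2−, giving Pd = +2.
Ligands are named alphabetically: azido before cyano.
The complex ion is anionic, so palladium takes the -ate form palladate(II).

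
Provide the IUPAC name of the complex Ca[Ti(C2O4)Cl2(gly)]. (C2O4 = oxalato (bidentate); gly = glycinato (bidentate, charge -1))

calcium dichloro(glycinato)oxalatotitanate(III)

The 1 calcium counter-ion carries a total charge of +2, so each complex ion is 2−.
Ligand charges: 1×oxalato (-2 each), 2×chloro (-1 each), 1×glycinato (-1 each); total -5. So Ti + (-5) = 2−, giving Ti = +3.
The complex ion is anionic, so titanium takes the -ate form titanate(III).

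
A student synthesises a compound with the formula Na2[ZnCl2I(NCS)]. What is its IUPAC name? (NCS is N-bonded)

The 2 sodium counter-ions carry a total charge of +2, so each complex ion is 2−.
Ligand charges: 2×chloro (-1 each), 1×isothiocyanato (-1 each), 1×iodo (-1 each); total -4. So Zn + (-4) = 2−, giving Zn = +2.
Ligands are named alphabetically: chloro before iodo before isothiocyanato.
The complex ion is anionic, so zinc takes the -ate form zincate(II).

sodium dichloroiodoisothiocyanatozincate(II)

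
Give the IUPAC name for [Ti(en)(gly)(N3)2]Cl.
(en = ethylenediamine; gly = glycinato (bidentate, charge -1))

diazido(ethylenediamine)(glycinato)titanium(IV) chloride

The 1 chloride counter-ion carries a total charge of -1, so each complex ion is 1+.
Ligand charges: 1×ethylenediamine (neutral), 2×azido (-1 each), 1×glycinato (-1 each); total -3. So Ti + (-3) = 1+, giving Ti = +4.
Ligands are named alphabetically: azido before ethylenediamine before glycinato.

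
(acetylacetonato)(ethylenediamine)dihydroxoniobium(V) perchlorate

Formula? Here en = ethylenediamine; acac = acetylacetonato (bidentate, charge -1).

[Nb(acac)(en)(OH)2](ClO4)2

Ligands: 2 hydroxo (OH, -1), 1 ethylenediamine (en, neutral), 1 acetylacetonato (acac, -1). Ligand charge sum = -3.
With Nb in oxidation state +5, the complex ion is [Nb...]^2+.
Charge balance with perchlorate (-1) requires 1 complex ion per 2 perchlorate.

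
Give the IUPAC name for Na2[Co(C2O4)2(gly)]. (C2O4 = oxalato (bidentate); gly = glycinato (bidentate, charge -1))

sodium (glycinato)dioxalatocobaltate(III)

The 2 sodium counter-ions carry a total charge of +2, so each complex ion is 2−.
Ligand charges: 2×oxalato (-2 each), 1×glycinato (-1 each); total -5. So Co + (-5) = 2−, giving Co = +3.
Ligands are named alphabetically: glycinato before oxalato.
The complex ion is anionic, so cobalt takes the -ate form cobaltate(III).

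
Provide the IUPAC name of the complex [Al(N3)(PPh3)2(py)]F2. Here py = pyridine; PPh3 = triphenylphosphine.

The 2 fluoride counter-ions carry a total charge of -2, so each complex ion is 2+.
Ligand charges: 1×azido (-1 each), 1×pyridine (neutral), 2×triphenylphosphine (neutral); total -1. So Al + (-1) = 2+, giving Al = +3.
Ligands are named alphabetically: azido before pyridine before triphenylphosphine.

azido(pyridine)bis(triphenylphosphine)aluminium(III) fluoride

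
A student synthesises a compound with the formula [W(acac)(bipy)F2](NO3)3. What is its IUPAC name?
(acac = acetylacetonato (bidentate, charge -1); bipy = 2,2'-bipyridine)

(acetylacetonato)(2,2'-bipyridine)difluorotungsten(VI) nitrate

The 3 nitrate counter-ions carry a total charge of -3, so each complex ion is 3+.
Ligand charges: 2×fluoro (-1 each), 1×acetylacetonato (-1 each), 1×2,2'-bipyridine (neutral); total -3. So W + (-3) = 3+, giving W = +6.
Ligands are named alphabetically: acetylacetonato before bipyridine before fluoro.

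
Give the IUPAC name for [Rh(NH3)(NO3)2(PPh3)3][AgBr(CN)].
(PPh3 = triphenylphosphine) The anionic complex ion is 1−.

Both ions are complex: the cation is named first with the plain metal name, the anion second with the -ate form; each ion's ligands are alphabetised independently.
The complex anion is given as 1−; its ligand charges sum to -2, so Ag = +1.
A 1:1 salt means the cation carries the equal and opposite charge, 1+.
Cation: ligand charges sum to -2; for the ion to be 1+, Rh = +3.

amminedinitratotris(triphenylphosphine)rhodium(III) bromocyanoargentate(I)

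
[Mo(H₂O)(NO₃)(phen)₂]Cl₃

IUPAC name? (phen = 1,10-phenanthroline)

The 3 chloride counter-ions carry a total charge of -3, so each complex ion is 3+.
Ligand charges: 2×1,10-phenanthroline (neutral), 1×nitrato (-1 each), 1×aqua (neutral); total -1. So Mo + (-1) = 3+, giving Mo = +4.
Ligands are named alphabetically: aqua before nitrato before phenanthroline.

aquanitratobis(1,10-phenanthroline)molybdenum(IV) chloride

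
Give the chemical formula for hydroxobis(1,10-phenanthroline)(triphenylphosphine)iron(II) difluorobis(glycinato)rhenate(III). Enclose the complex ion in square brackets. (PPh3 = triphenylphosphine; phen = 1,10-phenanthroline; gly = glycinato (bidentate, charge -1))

Cation [Fe…]: ligand charges -1, Fe(II) ⇒ ion charge 1+.
Anion [Re…]: ligand charges -4, Re(III) ⇒ ion charge 1−.
One 1+ cation balances one 1− anion.

[Fe(OH)(phen)2(PPh3)][ReF2(gly)2]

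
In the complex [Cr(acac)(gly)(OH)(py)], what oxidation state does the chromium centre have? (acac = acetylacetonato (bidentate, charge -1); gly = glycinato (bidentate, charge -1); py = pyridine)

+3

No counter-ion: the bracketed complex is neutral.
Ligand charges: 1×acac = -1; 1×OH = -1; 1×gly = -1; 1×py neutral; sum -3.
Cr + (-3) = 0 ⇒ Cr is +3.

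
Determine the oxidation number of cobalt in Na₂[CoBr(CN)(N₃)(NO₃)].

2 sodium outside the brackets (+1 each) → the complex ion is 2−.
Ligand charges: 1×NO3 = -1; 1×N3 = -1; 1×Br = -1; 1×CN = -1; sum -4.
Co + (-4) = 2− ⇒ Co is +2.

+2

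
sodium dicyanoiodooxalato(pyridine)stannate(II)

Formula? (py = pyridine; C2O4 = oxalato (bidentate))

Ligands: 2 cyano (CN, -1), 1 pyridine (py, neutral), 1 oxalato (C2O4, -2), 1 iodo (I, -1). Ligand charge sum = -5.
With Sn in oxidation state +2, the complex ion is [Sn...]^3−.
Charge balance with sodium (+1) requires 1 complex ion per 3 sodium.

Na3[Sn(C2O4)(CN)2I(py)]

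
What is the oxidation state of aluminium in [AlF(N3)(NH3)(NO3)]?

No counter-ion: the bracketed complex is neutral.
Ligand charges: 1×NH3 neutral; 1×NO3 = -1; 1×F = -1; 1×N3 = -1; sum -3.
Al + (-3) = 0 ⇒ Al is +3.

+3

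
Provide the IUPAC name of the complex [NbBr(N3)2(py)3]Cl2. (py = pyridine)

The 2 chloride counter-ions carry a total charge of -2, so each complex ion is 2+.
Ligand charges: 2×azido (-1 each), 3×pyridine (neutral), 1×bromo (-1 each); total -3. So Nb + (-3) = 2+, giving Nb = +5.
Ligands are named alphabetically: azido before bromo before pyridine.

diazidobromotris(pyridine)niobium(V) chloride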